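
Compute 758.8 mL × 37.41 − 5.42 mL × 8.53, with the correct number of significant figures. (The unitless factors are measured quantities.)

758.8 × 37.41 = 28386.708 → 2.839 × 10^4 mL (4 s.f., last digit at the 10^1 place).
5.42 × 8.53 = 46.2326 → 46.2 mL (3 s.f., last digit at the 10^-1 place).
Difference: 28340.4754 mL; keep the coarser place, 10^1.
Result: 2.834 × 10^4 mL.

2.834 × 10^4 mL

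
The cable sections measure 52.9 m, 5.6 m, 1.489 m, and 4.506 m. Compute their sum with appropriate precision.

52.9 m + 5.6 m + 1.489 m + 4.506 m = 64.495 m.
Addition/subtraction keeps the fewest decimal places: 52.9 → 1 decimal place, 5.6 → 1 decimal place, 1.489 → 3 decimal places, 4.506 → 3 decimal places; limit is 1.
Rounded to 1 decimal place: 64.5 m.

64.5 m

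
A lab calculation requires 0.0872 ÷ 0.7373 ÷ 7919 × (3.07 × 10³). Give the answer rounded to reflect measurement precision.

0.0872 ÷ 0.7373 ÷ 7919 × (3.07 × 10³) = 0.0458500996124…
Multiplication/division keeps the fewest significant figures: 0.0872 → 3 s.f., 0.7373 → 4 s.f., 7919 → 4 s.f., 3.07 × 10³ → 3 s.f.; limit is 3.
Rounded to 3 significant figures: 4.59 × 10⁻².

4.59 × 10⁻²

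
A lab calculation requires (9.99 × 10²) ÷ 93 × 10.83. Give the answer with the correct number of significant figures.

(9.99 × 10²) ÷ 93 × 10.83 = 116.33516129…
Multiplication/division keeps the fewest significant figures: 9.99 × 10² → 3 s.f., 93 → 2 s.f., 10.83 → 4 s.f.; limit is 2.
Rounded to 2 significant figures: 1.2 × 10².

1.2 × 10²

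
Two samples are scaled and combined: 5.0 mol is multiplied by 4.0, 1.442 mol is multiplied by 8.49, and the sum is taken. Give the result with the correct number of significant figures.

32 mol

5.0 × 4.0 = 20 → 2.0 × 10¹ mol (2 s.f., last digit at the 10^0 place).
1.442 × 8.49 = 12.24258 → 12.2 mol (3 s.f., last digit at the 10^-1 place).
Sum: 32.24258 mol; keep the coarser place, 10^0.
Result: 32 mol.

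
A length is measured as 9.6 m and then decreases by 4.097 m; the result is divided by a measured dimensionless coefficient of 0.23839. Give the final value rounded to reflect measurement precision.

9.6 m − 4.097 m = 5.503 m; the difference is limited to 1 decimal place (2 s.f.).
Carrying full precision, 5.503 ÷ 0.23839 = 23.0840219808… m; 0.23839 has 5 s.f., so the result keeps min(2, 5) = 2 s.f.
Rounded to 2 significant figures: 23 m.

23 m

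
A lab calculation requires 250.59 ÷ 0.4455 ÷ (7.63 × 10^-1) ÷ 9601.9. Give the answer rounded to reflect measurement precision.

250.59 ÷ 0.4455 ÷ (7.63 × 10^-1) ÷ 9601.9 = 0.0767775608974…
Multiplication/division keeps the fewest significant figures: 250.59 → 5 s.f., 0.4455 → 4 s.f., 7.63 × 10^-1 → 3 s.f., 9601.9 → 5 s.f.; limit is 3.
Rounded to 3 significant figures: 0.0768.

0.0768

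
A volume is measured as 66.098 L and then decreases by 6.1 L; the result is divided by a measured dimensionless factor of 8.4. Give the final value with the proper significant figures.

66.098 L − 6.1 L = 59.998 L; the difference is limited to 1 decimal place (3 s.f.).
Carrying full precision, 59.998 ÷ 8.4 = 7.14261904762… L; 8.4 has 2 s.f., so the result keeps min(3, 2) = 2 s.f.
Rounded to 2 significant figures: 7.1 L.

7.1 L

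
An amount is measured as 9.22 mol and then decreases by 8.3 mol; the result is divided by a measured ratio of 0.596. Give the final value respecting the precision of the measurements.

2 mol

9.22 mol − 8.3 mol = 0.92 mol; the difference is limited to 1 decimal place (1 s.f.).
Carrying full precision, 0.92 ÷ 0.596 = 1.54362416107… mol; 0.596 has 3 s.f., so the result keeps min(1, 3) = 1 s.f.
Rounded to 1 significant figure: 2 mol.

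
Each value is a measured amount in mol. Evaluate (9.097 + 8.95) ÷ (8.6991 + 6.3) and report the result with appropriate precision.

1.20

9.097 + 8.95 = 18.047, limited to 2 d.p. → 4 s.f.; 8.6991 + 6.3 = 14.9991, limited to 1 d.p. → 3 s.f.
Carrying full precision, 18.047 ÷ 14.9991 = 1.20320552566…; keep min(4, 3) = 3 s.f.
Rounded to 3 significant figures: 1.20.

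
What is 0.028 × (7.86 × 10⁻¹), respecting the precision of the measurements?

0.028 × (7.86 × 10⁻¹) = 0.022008
Multiplication/division keeps the fewest significant figures: 0.028 → 2 s.f., 7.86 × 10⁻¹ → 3 s.f.; limit is 2.
Rounded to 2 significant figures: 0.022.

0.022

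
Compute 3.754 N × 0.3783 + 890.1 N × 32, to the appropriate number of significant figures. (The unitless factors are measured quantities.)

3.754 × 0.3783 = 1.4201382 → 1.420 N (4 s.f., last digit at the 10^-3 place).
890.1 × 32 = 28483.2 → 2.8 × 10^4 N (2 s.f., last digit at the 10^3 place).
Sum: 28484.6201382 N; keep the coarser place, 10^3.
Result: 2.8 × 10^4 N.

2.8 × 10^4 N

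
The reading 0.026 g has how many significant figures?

2

0.026: leading zeros are not significant.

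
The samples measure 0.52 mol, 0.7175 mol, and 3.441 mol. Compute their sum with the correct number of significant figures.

0.52 mol + 0.7175 mol + 3.441 mol = 4.6785 mol.
Addition/subtraction keeps the fewest decimal places: 0.52 → 2 decimal places, 0.7175 → 4 decimal places, 3.441 → 3 decimal places; limit is 2.
Rounded to 2 decimal places: 4.68 mol.

4.68 mol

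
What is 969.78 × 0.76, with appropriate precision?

969.78 × 0.76 = 737.0328
Multiplication/division keeps the fewest significant figures: 969.78 → 5 s.f., 0.76 → 2 s.f.; limit is 2.
Rounded to 2 significant figures: 7.4 × 10².

7.4 × 10²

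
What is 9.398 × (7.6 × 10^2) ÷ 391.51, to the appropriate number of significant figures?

18

9.398 × (7.6 × 10^2) ÷ 391.51 = 18.2434165155…
Multiplication/division keeps the fewest significant figures: 9.398 → 4 s.f., 7.6 × 10^2 → 2 s.f., 391.51 → 5 s.f.; limit is 2.
Rounded to 2 significant figures: 18.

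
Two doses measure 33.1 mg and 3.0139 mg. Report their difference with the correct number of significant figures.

33.1 mg − 3.0139 mg = 30.0861 mg.
Addition/subtraction keeps the fewest decimal places: 33.1 → 1 decimal place, 3.0139 → 4 decimal places; limit is 1.
Rounded to 1 decimal place: 30.1 mg.

30.1 mg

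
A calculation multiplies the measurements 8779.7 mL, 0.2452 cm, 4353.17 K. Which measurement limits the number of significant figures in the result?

8779.7 mL → 5 s.f.; 0.2452 cm → 4 s.f.; 4353.17 K → 6 s.f.
The fewest is 4 significant figures, from 0.2452 cm.

0.2452 cm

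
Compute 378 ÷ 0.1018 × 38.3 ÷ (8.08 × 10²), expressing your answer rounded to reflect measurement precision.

378 ÷ 0.1018 × 38.3 ÷ (8.08 × 10²) = 176.007605672…
Multiplication/division keeps the fewest significant figures: 378 → 3 s.f., 0.1018 → 4 s.f., 38.3 → 3 s.f., 8.08 × 10² → 3 s.f.; limit is 3.
Rounded to 3 significant figures: 176.

176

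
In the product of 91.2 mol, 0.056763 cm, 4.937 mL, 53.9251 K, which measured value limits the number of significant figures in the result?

91.2 mol → 3 s.f.; 0.056763 cm → 5 s.f.; 4.937 mL → 4 s.f.; 53.9251 K → 6 s.f.
The fewest is 3 significant figures, from 91.2 mol.

91.2 mol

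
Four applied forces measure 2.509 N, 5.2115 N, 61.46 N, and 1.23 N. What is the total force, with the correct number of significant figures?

70.41 N

2.509 N + 5.2115 N + 61.46 N + 1.23 N = 70.4105 N.
Addition/subtraction keeps the fewest decimal places: 2.509 → 3 decimal places, 5.2115 → 4 decimal places, 61.46 → 2 decimal places, 1.23 → 2 decimal places; limit is 2.
Rounded to 2 decimal places: 70.41 N.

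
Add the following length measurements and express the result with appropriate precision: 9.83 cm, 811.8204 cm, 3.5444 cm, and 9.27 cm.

9.83 cm + 811.8204 cm + 3.5444 cm + 9.27 cm = 834.4648 cm.
Addition/subtraction keeps the fewest decimal places: 9.83 → 2 decimal places, 811.8204 → 4 decimal places, 3.5444 → 4 decimal places, 9.27 → 2 decimal places; limit is 2.
Rounded to 2 decimal places: 834.46 cm.

834.46 cm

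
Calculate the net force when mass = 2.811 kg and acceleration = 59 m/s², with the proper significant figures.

1.7 × 10² N

net force = 2.811 kg × 59 m/s² = 165.849 N.
2.811 has 4 significant figures; 59 has 2.
Division/multiplication keeps the fewest: 2 significant figures.
Rounded: 1.7 × 10² N.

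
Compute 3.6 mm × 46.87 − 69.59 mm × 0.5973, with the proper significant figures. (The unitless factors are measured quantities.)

1.3 × 10² mm

3.6 × 46.87 = 168.732 → 1.7 × 10² mm (2 s.f., last digit at the 10^1 place).
69.59 × 0.5973 = 41.566107 → 41.57 mm (4 s.f., last digit at the 10^-2 place).
Difference: 127.165893 mm; keep the coarser place, 10^1.
Result: 1.3 × 10² mm.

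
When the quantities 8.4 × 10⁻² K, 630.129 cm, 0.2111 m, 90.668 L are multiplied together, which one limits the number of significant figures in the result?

8.4 × 10⁻² K → 2 s.f.; 630.129 cm → 6 s.f.; 0.2111 m → 4 s.f.; 90.668 L → 5 s.f.
The fewest is 2 significant figures, from 8.4 × 10⁻² K.

8.4 × 10⁻² K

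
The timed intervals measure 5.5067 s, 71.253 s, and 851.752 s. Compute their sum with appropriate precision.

928.512 s

5.5067 s + 71.253 s + 851.752 s = 928.5117 s.
Addition/subtraction keeps the fewest decimal places: 5.5067 → 4 decimal places, 71.253 → 3 decimal places, 851.752 → 3 decimal places; limit is 3.
Rounded to 3 decimal places: 928.512 s.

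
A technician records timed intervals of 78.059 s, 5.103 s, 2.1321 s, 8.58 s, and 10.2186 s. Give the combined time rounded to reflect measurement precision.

78.059 s + 5.103 s + 2.1321 s + 8.58 s + 10.2186 s = 104.0927 s.
Addition/subtraction keeps the fewest decimal places: 78.059 → 3 decimal places, 5.103 → 3 decimal places, 2.1321 → 4 decimal places, 8.58 → 2 decimal places, 10.2186 → 4 decimal places; limit is 2.
Rounded to 2 decimal places: 104.09 s.

104.09 s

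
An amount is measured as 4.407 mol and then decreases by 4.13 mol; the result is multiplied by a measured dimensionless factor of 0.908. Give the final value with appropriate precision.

4.407 mol − 4.13 mol = 0.277 mol; the difference is limited to 2 decimal places (2 s.f.).
Carrying full precision, 0.277 × 0.908 = 0.251516 mol; 0.908 has 3 s.f., so the result keeps min(2, 3) = 2 s.f.
Rounded to 2 significant figures: 0.25 mol.

0.25 mol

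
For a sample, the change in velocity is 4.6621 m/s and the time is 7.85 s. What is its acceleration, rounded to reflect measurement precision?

0.594 m/s²

acceleration = 4.6621 m/s ÷ 7.85 s = 0.593898089172… m/s².
4.6621 has 5 significant figures; 7.85 has 3.
Division/multiplication keeps the fewest: 3 significant figures.
Rounded: 0.594 m/s².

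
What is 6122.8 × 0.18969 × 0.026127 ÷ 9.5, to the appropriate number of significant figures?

6122.8 × 0.18969 × 0.026127 ÷ 9.5 = 3.19418782541…
Multiplication/division keeps the fewest significant figures: 6122.8 → 5 s.f., 0.18969 → 5 s.f., 0.026127 → 5 s.f., 9.5 → 2 s.f.; limit is 2.
Rounded to 2 significant figures: 3.2.

3.2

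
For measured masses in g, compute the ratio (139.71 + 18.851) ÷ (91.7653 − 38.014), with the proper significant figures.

2.9499

139.71 + 18.851 = 158.561, limited to 2 d.p. → 5 s.f.; 91.7653 − 38.014 = 53.7513, limited to 3 d.p. → 5 s.f.
Carrying full precision, 158.561 ÷ 53.7513 = 2.94990074659…; keep min(5, 5) = 5 s.f.
Rounded to 5 significant figures: 2.9499.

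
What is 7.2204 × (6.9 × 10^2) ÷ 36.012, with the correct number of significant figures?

1.4 × 10^2

7.2204 × (6.9 × 10^2) ÷ 36.012 = 138.344885038…
Multiplication/division keeps the fewest significant figures: 7.2204 → 5 s.f., 6.9 × 10^2 → 2 s.f., 36.012 → 5 s.f.; limit is 2.
Rounded to 2 significant figures: 1.4 × 10^2.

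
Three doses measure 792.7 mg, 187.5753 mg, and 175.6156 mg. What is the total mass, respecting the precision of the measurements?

1155.9 mg

792.7 mg + 187.5753 mg + 175.6156 mg = 1155.8909 mg.
Addition/subtraction keeps the fewest decimal places: 792.7 → 1 decimal place, 187.5753 → 4 decimal places, 175.6156 → 4 decimal places; limit is 1.
Rounded to 1 decimal place: 1155.9 mg.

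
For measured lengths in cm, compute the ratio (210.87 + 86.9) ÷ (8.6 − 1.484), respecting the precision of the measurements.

210.87 + 86.9 = 297.77, limited to 1 d.p. → 4 s.f.; 8.6 − 1.484 = 7.116, limited to 1 d.p. → 2 s.f.
Carrying full precision, 297.77 ÷ 7.116 = 41.8451377178…; keep min(4, 2) = 2 s.f.
Rounded to 2 significant figures: 42.

42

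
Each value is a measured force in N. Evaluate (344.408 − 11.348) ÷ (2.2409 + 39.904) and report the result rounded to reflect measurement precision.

344.408 − 11.348 = 333.060, limited to 3 d.p. → 6 s.f.; 2.2409 + 39.904 = 42.1449, limited to 3 d.p. → 5 s.f.
Carrying full precision, 333.060 ÷ 42.1449 = 7.90273556231…; keep min(6, 5) = 5 s.f.
Rounded to 5 significant figures: 7.9027.

7.9027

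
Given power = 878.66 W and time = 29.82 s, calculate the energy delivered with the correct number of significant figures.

2.620 × 10⁴ J

energy delivered = 878.66 W × 29.82 s = 26201.6412 J.
878.66 has 5 significant figures; 29.82 has 4.
Division/multiplication keeps the fewest: 4 significant figures.
Rounded: 2.620 × 10⁴ J.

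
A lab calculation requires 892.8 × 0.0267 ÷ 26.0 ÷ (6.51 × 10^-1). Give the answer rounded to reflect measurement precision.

892.8 × 0.0267 ÷ 26.0 ÷ (6.51 × 10^-1) = 1.40835164835…
Multiplication/division keeps the fewest significant figures: 892.8 → 4 s.f., 0.0267 → 3 s.f., 26.0 → 3 s.f., 6.51 × 10^-1 → 3 s.f.; limit is 3.
Rounded to 3 significant figures: 1.41.

1.41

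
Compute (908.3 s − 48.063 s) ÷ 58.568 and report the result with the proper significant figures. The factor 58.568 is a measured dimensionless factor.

14.69 s

908.3 s − 48.063 s = 860.237 s; the difference is limited to 1 decimal place (4 s.f.).
Carrying full precision, 860.237 ÷ 58.568 = 14.6878329463… s; 58.568 has 5 s.f., so the result keeps min(4, 5) = 4 s.f.
Rounded to 4 significant figures: 14.69 s.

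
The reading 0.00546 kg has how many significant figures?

3

0.00546: leading zeros are not significant.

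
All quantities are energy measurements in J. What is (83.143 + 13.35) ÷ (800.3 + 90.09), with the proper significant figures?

0.1084

83.143 + 13.35 = 96.493, limited to 2 d.p. → 4 s.f.; 800.3 + 90.09 = 890.39, limited to 1 d.p. → 4 s.f.
Carrying full precision, 96.493 ÷ 890.39 = 0.108371612439…; keep min(4, 4) = 4 s.f.
Rounded to 4 significant figures: 0.1084.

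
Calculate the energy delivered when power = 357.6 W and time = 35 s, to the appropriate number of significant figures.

1.3 × 10^4 J

energy delivered = 357.6 W × 35 s = 12516 J.
357.6 has 4 significant figures; 35 has 2.
Division/multiplication keeps the fewest: 2 significant figures.
Rounded: 1.3 × 10^4 J.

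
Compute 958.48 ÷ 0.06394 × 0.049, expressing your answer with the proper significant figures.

958.48 ÷ 0.06394 × 0.049 = 734.524867063…
Multiplication/division keeps the fewest significant figures: 958.48 → 5 s.f., 0.06394 → 4 s.f., 0.049 → 2 s.f.; limit is 2.
Rounded to 2 significant figures: 7.3 × 10^2.

7.3 × 10^2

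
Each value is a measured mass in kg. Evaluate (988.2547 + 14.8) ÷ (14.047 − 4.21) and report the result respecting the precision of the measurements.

988.2547 + 14.8 = 1003.0547, limited to 1 d.p. → 5 s.f.; 14.047 − 4.21 = 9.837, limited to 2 d.p. → 3 s.f.
Carrying full precision, 1003.0547 ÷ 9.837 = 101.967540917…; keep min(5, 3) = 3 s.f.
Rounded to 3 significant figures: 102.

102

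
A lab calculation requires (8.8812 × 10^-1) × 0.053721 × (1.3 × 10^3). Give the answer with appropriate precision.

(8.8812 × 10^-1) × 0.053721 × (1.3 × 10^3) = 62.023902876
Multiplication/division keeps the fewest significant figures: 8.8812 × 10^-1 → 5 s.f., 0.053721 → 5 s.f., 1.3 × 10^3 → 2 s.f.; limit is 2.
Rounded to 2 significant figures: 62.

62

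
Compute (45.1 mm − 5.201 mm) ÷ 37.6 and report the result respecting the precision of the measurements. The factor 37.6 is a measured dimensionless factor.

45.1 mm − 5.201 mm = 39.899 mm; the difference is limited to 1 decimal place (3 s.f.).
Carrying full precision, 39.899 ÷ 37.6 = 1.06114361702… mm; 37.6 has 3 s.f., so the result keeps min(3, 3) = 3 s.f.
Rounded to 3 significant figures: 1.06 mm.

1.06 mm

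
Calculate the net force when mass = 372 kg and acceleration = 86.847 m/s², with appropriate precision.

3.23 × 10⁴ N

net force = 372 kg × 86.847 m/s² = 32307.084 N.
372 has 3 significant figures; 86.847 has 5.
Division/multiplication keeps the fewest: 3 significant figures.
Rounded: 3.23 × 10⁴ N.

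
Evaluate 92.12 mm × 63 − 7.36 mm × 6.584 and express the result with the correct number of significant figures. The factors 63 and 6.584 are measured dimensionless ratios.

5.8 × 10^3 mm

92.12 × 63 = 5803.56 → 5.8 × 10^3 mm (2 s.f., last digit at the 10^2 place).
7.36 × 6.584 = 48.45824 → 48.5 mm (3 s.f., last digit at the 10^-1 place).
Difference: 5755.10176 mm; keep the coarser place, 10^2.
Result: 5.8 × 10^3 mm.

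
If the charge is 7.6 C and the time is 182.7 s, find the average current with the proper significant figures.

average current = 7.6 C ÷ 182.7 s = 0.0415982484948… A.
7.6 has 2 significant figures; 182.7 has 4.
Division/multiplication keeps the fewest: 2 significant figures.
Rounded: 4.2 × 10⁻² A.

4.2 × 10⁻² A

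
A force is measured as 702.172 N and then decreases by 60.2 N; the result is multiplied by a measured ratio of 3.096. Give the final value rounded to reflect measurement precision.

702.172 N − 60.2 N = 641.972 N; the difference is limited to 1 decimal place (4 s.f.).
Carrying full precision, 641.972 × 3.096 = 1987.545312 N; 3.096 has 4 s.f., so the result keeps min(4, 4) = 4 s.f.
Rounded to 4 significant figures: 1988 N.

1988 N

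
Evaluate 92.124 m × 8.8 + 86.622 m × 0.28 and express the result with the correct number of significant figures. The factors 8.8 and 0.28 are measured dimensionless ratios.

92.124 × 8.8 = 810.6912 → 8.1 × 10^2 m (2 s.f., last digit at the 10^1 place).
86.622 × 0.28 = 24.25416 → 24 m (2 s.f., last digit at the 10^0 place).
Sum: 834.94536 m; keep the coarser place, 10^1.
Result: 8.3 × 10^2 m.

8.3 × 10^2 m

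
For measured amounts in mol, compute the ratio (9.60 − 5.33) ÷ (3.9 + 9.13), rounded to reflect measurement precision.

0.328

9.60 − 5.33 = 4.27, limited to 2 d.p. → 3 s.f.; 3.9 + 9.13 = 13.03, limited to 1 d.p. → 3 s.f.
Carrying full precision, 4.27 ÷ 13.03 = 0.327705295472…; keep min(3, 3) = 3 s.f.
Rounded to 3 significant figures: 0.328.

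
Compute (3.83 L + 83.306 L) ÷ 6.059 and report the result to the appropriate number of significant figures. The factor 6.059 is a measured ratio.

14.38 L

3.83 L + 83.306 L = 87.136 L; the sum is limited to 2 decimal places (4 s.f.).
Carrying full precision, 87.136 ÷ 6.059 = 14.3812510315… L; 6.059 has 4 s.f., so the result keeps min(4, 4) = 4 s.f.
Rounded to 4 significant figures: 14.38 L.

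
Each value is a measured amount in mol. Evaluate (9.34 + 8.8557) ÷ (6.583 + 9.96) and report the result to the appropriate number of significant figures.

1.100

9.34 + 8.8557 = 18.1957, limited to 2 d.p. → 4 s.f.; 6.583 + 9.96 = 16.543, limited to 2 d.p. → 4 s.f.
Carrying full precision, 18.1957 ÷ 16.543 = 1.09990328236…; keep min(4, 4) = 4 s.f.
Rounded to 4 significant figures: 1.100.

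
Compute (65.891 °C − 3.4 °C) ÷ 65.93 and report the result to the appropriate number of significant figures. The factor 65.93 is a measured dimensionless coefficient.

65.891 °C − 3.4 °C = 62.491 °C; the difference is limited to 1 decimal place (3 s.f.).
Carrying full precision, 62.491 ÷ 65.93 = 0.947838616715… °C; 65.93 has 4 s.f., so the result keeps min(3, 4) = 3 s.f.
Rounded to 3 significant figures: 0.948 °C.

0.948 °C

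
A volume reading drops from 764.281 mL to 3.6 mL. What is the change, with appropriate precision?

764.281 mL − 3.6 mL = 760.681 mL.
Addition/subtraction keeps the fewest decimal places: 764.281 → 3 decimal places, 3.6 → 1 decimal place; limit is 1.
Rounded to 1 decimal place: 760.7 mL.

760.7 mL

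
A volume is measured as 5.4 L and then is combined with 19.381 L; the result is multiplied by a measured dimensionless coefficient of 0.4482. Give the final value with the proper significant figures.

5.4 L + 19.381 L = 24.781 L; the sum is limited to 1 decimal place (3 s.f.).
Carrying full precision, 24.781 × 0.4482 = 11.1068442 L; 0.4482 has 4 s.f., so the result keeps min(3, 4) = 3 s.f.
Rounded to 3 significant figures: 11.1 L.

11.1 L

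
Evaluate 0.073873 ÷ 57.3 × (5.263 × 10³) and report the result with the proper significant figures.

0.073873 ÷ 57.3 × (5.263 × 10³) = 6.78522860384…
Multiplication/division keeps the fewest significant figures: 0.073873 → 5 s.f., 57.3 → 3 s.f., 5.263 × 10³ → 4 s.f.; limit is 3.
Rounded to 3 significant figures: 6.79.

6.79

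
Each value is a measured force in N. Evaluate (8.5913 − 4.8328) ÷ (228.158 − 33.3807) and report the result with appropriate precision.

8.5913 − 4.8328 = 3.7585, limited to 4 d.p. → 5 s.f.; 228.158 − 33.3807 = 194.7773, limited to 3 d.p. → 6 s.f.
Carrying full precision, 3.7585 ÷ 194.7773 = 0.0192963964487…; keep min(5, 6) = 5 s.f.
Rounded to 5 significant figures: 0.019296.

0.019296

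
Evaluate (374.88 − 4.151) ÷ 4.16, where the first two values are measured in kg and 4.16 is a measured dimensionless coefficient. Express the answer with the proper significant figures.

89.1 kg

374.88 kg − 4.151 kg = 370.729 kg; the difference is limited to 2 decimal places (5 s.f.).
Carrying full precision, 370.729 ÷ 4.16 = 89.1175480769… kg; 4.16 has 3 s.f., so the result keeps min(5, 3) = 3 s.f.
Rounded to 3 significant figures: 89.1 kg.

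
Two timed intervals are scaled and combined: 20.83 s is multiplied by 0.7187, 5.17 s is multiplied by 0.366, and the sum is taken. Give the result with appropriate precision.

20.83 × 0.7187 = 14.970521 → 14.97 s (4 s.f., last digit at the 10^-2 place).
5.17 × 0.366 = 1.89222 → 1.89 s (3 s.f., last digit at the 10^-2 place).
Sum: 16.862741 s; keep the coarser place, 10^-2.
Result: 16.86 s.

16.86 s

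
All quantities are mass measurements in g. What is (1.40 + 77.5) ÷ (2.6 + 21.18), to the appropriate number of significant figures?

1.40 + 77.5 = 78.90, limited to 1 d.p. → 3 s.f.; 2.6 + 21.18 = 23.78, limited to 1 d.p. → 3 s.f.
Carrying full precision, 78.90 ÷ 23.78 = 3.31791421362…; keep min(3, 3) = 3 s.f.
Rounded to 3 significant figures: 3.32.

3.32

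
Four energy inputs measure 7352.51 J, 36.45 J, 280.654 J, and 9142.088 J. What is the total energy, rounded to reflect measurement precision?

7352.51 J + 36.45 J + 280.654 J + 9142.088 J = 16811.702 J.
Addition/subtraction keeps the fewest decimal places: 7352.51 → 2 decimal places, 36.45 → 2 decimal places, 280.654 → 3 decimal places, 9142.088 → 3 decimal places; limit is 2.
Rounded to 2 decimal places: 16811.70 J.

16811.70 J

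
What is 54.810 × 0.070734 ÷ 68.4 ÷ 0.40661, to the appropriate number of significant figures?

0.139

54.810 × 0.070734 ÷ 68.4 ÷ 0.40661 = 0.139397139895…
Multiplication/division keeps the fewest significant figures: 54.810 → 5 s.f., 0.070734 → 5 s.f., 68.4 → 3 s.f., 0.40661 → 5 s.f.; limit is 3.
Rounded to 3 significant figures: 0.139.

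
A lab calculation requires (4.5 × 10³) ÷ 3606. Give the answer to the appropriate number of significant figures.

(4.5 × 10³) ÷ 3606 = 1.24792013311…
Multiplication/division keeps the fewest significant figures: 4.5 × 10³ → 2 s.f., 3606 → 4 s.f.; limit is 2.
Rounded to 2 significant figures: 1.2.

1.2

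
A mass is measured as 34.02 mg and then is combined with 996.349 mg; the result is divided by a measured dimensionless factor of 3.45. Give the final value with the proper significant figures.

34.02 mg + 996.349 mg = 1030.369 mg; the sum is limited to 2 decimal places (6 s.f.).
Carrying full precision, 1030.369 ÷ 3.45 = 298.657681159… mg; 3.45 has 3 s.f., so the result keeps min(6, 3) = 3 s.f.
Rounded to 3 significant figures: 299 mg.

299 mg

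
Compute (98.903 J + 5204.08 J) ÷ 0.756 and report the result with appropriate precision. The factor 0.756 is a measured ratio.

7.01 × 10³ J

98.903 J + 5204.08 J = 5302.983 J; the sum is limited to 2 decimal places (6 s.f.).
Carrying full precision, 5302.983 ÷ 0.756 = 7014.52777778… J; 0.756 has 3 s.f., so the result keeps min(6, 3) = 3 s.f.
Rounded to 3 significant figures: 7.01 × 10³ J.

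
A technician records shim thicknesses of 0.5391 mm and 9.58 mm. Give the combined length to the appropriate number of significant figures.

0.5391 mm + 9.58 mm = 10.1191 mm.
Addition/subtraction keeps the fewest decimal places: 0.5391 → 4 decimal places, 9.58 → 2 decimal places; limit is 2.
Rounded to 2 decimal places: 10.12 mm.

10.12 mm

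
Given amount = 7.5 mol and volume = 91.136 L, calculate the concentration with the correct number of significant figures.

concentration = 7.5 mol ÷ 91.136 L = 0.0822945926966… mol/L.
7.5 has 2 significant figures; 91.136 has 5.
Division/multiplication keeps the fewest: 2 significant figures.
Rounded: 0.082 mol/L.

0.082 mol/L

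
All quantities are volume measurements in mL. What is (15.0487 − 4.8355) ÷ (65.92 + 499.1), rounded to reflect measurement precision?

0.01808

15.0487 − 4.8355 = 10.2132, limited to 4 d.p. → 6 s.f.; 65.92 + 499.1 = 565.02, limited to 1 d.p. → 4 s.f.
Carrying full precision, 10.2132 ÷ 565.02 = 0.0180758203249…; keep min(6, 4) = 4 s.f.
Rounded to 4 significant figures: 0.01808.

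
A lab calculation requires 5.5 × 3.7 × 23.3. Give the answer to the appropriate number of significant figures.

5.5 × 3.7 × 23.3 = 474.155
Multiplication/division keeps the fewest significant figures: 5.5 → 2 s.f., 3.7 → 2 s.f., 23.3 → 3 s.f.; limit is 2.
Rounded to 2 significant figures: 4.7 × 10².

4.7 × 10²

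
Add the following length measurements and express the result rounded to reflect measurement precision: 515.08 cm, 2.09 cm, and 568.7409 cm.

1085.91 cm

515.08 cm + 2.09 cm + 568.7409 cm = 1085.9109 cm.
Addition/subtraction keeps the fewest decimal places: 515.08 → 2 decimal places, 2.09 → 2 decimal places, 568.7409 → 4 decimal places; limit is 2.
Rounded to 2 decimal places: 1085.91 cm.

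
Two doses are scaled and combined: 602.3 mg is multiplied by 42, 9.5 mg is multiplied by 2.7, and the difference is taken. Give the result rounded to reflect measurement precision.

602.3 × 42 = 25296.6 → 2.5 × 10⁴ mg (2 s.f., last digit at the 10^3 place).
9.5 × 2.7 = 25.65 → 26 mg (2 s.f., last digit at the 10^0 place).
Difference: 25270.95 mg; keep the coarser place, 10^3.
Result: 2.5 × 10⁴ mg.

2.5 × 10⁴ mg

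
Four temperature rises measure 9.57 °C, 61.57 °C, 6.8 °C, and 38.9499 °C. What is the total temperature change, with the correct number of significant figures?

9.57 °C + 61.57 °C + 6.8 °C + 38.9499 °C = 116.8899 °C.
Addition/subtraction keeps the fewest decimal places: 9.57 → 2 decimal places, 61.57 → 2 decimal places, 6.8 → 1 decimal place, 38.9499 → 4 decimal places; limit is 1.
Rounded to 1 decimal place: 116.9 °C.

116.9 °C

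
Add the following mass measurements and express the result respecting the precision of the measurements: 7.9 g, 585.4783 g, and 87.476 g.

680.9 g

7.9 g + 585.4783 g + 87.476 g = 680.8543 g.
Addition/subtraction keeps the fewest decimal places: 7.9 → 1 decimal place, 585.4783 → 4 decimal places, 87.476 → 3 decimal places; limit is 1.
Rounded to 1 decimal place: 680.9 g.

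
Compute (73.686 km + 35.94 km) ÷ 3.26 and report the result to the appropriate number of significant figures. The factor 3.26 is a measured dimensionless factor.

73.686 km + 35.94 km = 109.626 km; the sum is limited to 2 decimal places (5 s.f.).
Carrying full precision, 109.626 ÷ 3.26 = 33.627607362… km; 3.26 has 3 s.f., so the result keeps min(5, 3) = 3 s.f.
Rounded to 3 significant figures: 33.6 km.

33.6 km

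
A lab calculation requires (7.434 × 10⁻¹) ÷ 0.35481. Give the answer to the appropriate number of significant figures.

2.095

(7.434 × 10⁻¹) ÷ 0.35481 = 2.09520588484…
Multiplication/division keeps the fewest significant figures: 7.434 × 10⁻¹ → 4 s.f., 0.35481 → 5 s.f.; limit is 4.
Rounded to 4 significant figures: 2.095.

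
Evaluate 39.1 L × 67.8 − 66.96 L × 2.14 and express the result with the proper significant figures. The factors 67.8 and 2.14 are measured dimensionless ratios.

39.1 × 67.8 = 2650.98 → 2.65 × 10³ L (3 s.f., last digit at the 10^1 place).
66.96 × 2.14 = 143.2944 → 143 L (3 s.f., last digit at the 10^0 place).
Difference: 2507.6856 L; keep the coarser place, 10^1.
Result: 2.51 × 10³ L.

2.51 × 10³ L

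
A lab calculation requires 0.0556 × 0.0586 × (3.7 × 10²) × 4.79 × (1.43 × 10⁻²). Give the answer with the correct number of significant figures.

0.0556 × 0.0586 × (3.7 × 10²) × 4.79 × (1.43 × 10⁻²) = 0.0825744486424
Multiplication/division keeps the fewest significant figures: 0.0556 → 3 s.f., 0.0586 → 3 s.f., 3.7 × 10² → 2 s.f., 4.79 → 3 s.f., 1.43 × 10⁻² → 3 s.f.; limit is 2.
Rounded to 2 significant figures: 0.083.

0.083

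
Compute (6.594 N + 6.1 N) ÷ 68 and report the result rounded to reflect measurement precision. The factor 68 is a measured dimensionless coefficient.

1.9 × 10⁻¹ N

6.594 N + 6.1 N = 12.694 N; the sum is limited to 1 decimal place (3 s.f.).
Carrying full precision, 12.694 ÷ 68 = 0.186676470588… N; 68 has 2 s.f., so the result keeps min(3, 2) = 2 s.f.
Rounded to 2 significant figures: 1.9 × 10⁻¹ N.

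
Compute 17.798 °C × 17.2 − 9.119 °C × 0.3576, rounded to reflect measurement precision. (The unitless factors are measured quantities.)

17.798 × 17.2 = 306.1256 → 306 °C (3 s.f., last digit at the 10^0 place).
9.119 × 0.3576 = 3.2609544 → 3.261 °C (4 s.f., last digit at the 10^-3 place).
Difference: 302.8646456 °C; keep the coarser place, 10^0.
Result: 303 °C.

303 °C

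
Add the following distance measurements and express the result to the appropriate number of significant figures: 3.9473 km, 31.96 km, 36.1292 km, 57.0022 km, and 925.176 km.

1054.21 km

3.9473 km + 31.96 km + 36.1292 km + 57.0022 km + 925.176 km = 1054.2147 km.
Addition/subtraction keeps the fewest decimal places: 3.9473 → 4 decimal places, 31.96 → 2 decimal places, 36.1292 → 4 decimal places, 57.0022 → 4 decimal places, 925.176 → 3 decimal places; limit is 2.
Rounded to 2 decimal places: 1054.21 km.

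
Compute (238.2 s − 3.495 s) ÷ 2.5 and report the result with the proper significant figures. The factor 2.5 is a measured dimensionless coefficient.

238.2 s − 3.495 s = 234.705 s; the difference is limited to 1 decimal place (4 s.f.).
Carrying full precision, 234.705 ÷ 2.5 = 93.882 s; 2.5 has 2 s.f., so the result keeps min(4, 2) = 2 s.f.
Rounded to 2 significant figures: 94 s.

94 s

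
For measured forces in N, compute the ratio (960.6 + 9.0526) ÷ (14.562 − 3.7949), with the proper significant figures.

960.6 + 9.0526 = 969.6526, limited to 1 d.p. → 4 s.f.; 14.562 − 3.7949 = 10.7671, limited to 3 d.p. → 5 s.f.
Carrying full precision, 969.6526 ÷ 10.7671 = 90.0569884184…; keep min(4, 5) = 4 s.f.
Rounded to 4 significant figures: 90.06.

90.06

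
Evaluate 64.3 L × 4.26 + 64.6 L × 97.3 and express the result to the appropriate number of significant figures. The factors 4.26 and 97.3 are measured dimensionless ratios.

64.3 × 4.26 = 273.918 → 274 L (3 s.f., last digit at the 10^0 place).
64.6 × 97.3 = 6285.58 → 6.29 × 10³ L (3 s.f., last digit at the 10^1 place).
Sum: 6559.498 L; keep the coarser place, 10^1.
Result: 6.56 × 10³ L.

6.56 × 10³ L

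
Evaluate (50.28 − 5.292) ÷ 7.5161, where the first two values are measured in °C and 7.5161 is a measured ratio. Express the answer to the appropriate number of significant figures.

50.28 °C − 5.292 °C = 44.988 °C; the difference is limited to 2 decimal places (4 s.f.).
Carrying full precision, 44.988 ÷ 7.5161 = 5.98555101715… °C; 7.5161 has 5 s.f., so the result keeps min(4, 5) = 4 s.f.
Rounded to 4 significant figures: 5.986 °C.

5.986 °C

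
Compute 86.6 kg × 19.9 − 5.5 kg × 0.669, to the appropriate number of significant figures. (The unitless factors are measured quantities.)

86.6 × 19.9 = 1723.34 → 1.72 × 10^3 kg (3 s.f., last digit at the 10^1 place).
5.5 × 0.669 = 3.6795 → 3.7 kg (2 s.f., last digit at the 10^-1 place).
Difference: 1719.6605 kg; keep the coarser place, 10^1.
Result: 1.72 × 10^3 kg.

1.72 × 10^3 kg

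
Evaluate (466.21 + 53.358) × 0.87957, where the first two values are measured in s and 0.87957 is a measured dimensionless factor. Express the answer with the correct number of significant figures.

457.00 s

466.21 s + 53.358 s = 519.568 s; the sum is limited to 2 decimal places (5 s.f.).
Carrying full precision, 519.568 × 0.87957 = 456.99642576 s; 0.87957 has 5 s.f., so the result keeps min(5, 5) = 5 s.f.
Rounded to 5 significant figures: 457.00 s.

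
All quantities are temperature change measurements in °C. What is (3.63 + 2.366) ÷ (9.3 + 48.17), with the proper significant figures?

3.63 + 2.366 = 5.996, limited to 2 d.p. → 3 s.f.; 9.3 + 48.17 = 57.47, limited to 1 d.p. → 3 s.f.
Carrying full precision, 5.996 ÷ 57.47 = 0.104332695319…; keep min(3, 3) = 3 s.f.
Rounded to 3 significant figures: 1.04 × 10⁻¹.

1.04 × 10⁻¹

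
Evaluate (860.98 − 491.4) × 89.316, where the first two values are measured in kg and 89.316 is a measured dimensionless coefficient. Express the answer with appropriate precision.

3.301 × 10^4 kg

860.98 kg − 491.4 kg = 369.58 kg; the difference is limited to 1 decimal place (4 s.f.).
Carrying full precision, 369.58 × 89.316 = 33009.40728 kg; 89.316 has 5 s.f., so the result keeps min(4, 5) = 4 s.f.
Rounded to 4 significant figures: 3.301 × 10^4 kg.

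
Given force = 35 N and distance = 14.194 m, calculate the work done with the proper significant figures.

5.0 × 10^2 J

work done = 35 N × 14.194 m = 496.79 J.
35 has 2 significant figures; 14.194 has 5.
Division/multiplication keeps the fewest: 2 significant figures.
Rounded: 5.0 × 10^2 J.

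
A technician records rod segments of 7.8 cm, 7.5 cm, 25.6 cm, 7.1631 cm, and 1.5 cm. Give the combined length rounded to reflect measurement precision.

7.8 cm + 7.5 cm + 25.6 cm + 7.1631 cm + 1.5 cm = 49.5631 cm.
Addition/subtraction keeps the fewest decimal places: 7.8 → 1 decimal place, 7.5 → 1 decimal place, 25.6 → 1 decimal place, 7.1631 → 4 decimal places, 1.5 → 1 decimal place; limit is 1.
Rounded to 1 decimal place: 49.6 cm.

49.6 cm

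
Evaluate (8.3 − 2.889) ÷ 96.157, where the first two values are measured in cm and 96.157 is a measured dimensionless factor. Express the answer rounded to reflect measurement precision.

8.3 cm − 2.889 cm = 5.411 cm; the difference is limited to 1 decimal place (2 s.f.).
Carrying full precision, 5.411 ÷ 96.157 = 0.0562725542602… cm; 96.157 has 5 s.f., so the result keeps min(2, 5) = 2 s.f.
Rounded to 2 significant figures: 0.056 cm.

0.056 cm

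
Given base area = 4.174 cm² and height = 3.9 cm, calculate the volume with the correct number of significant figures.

volume = 4.174 cm² × 3.9 cm = 16.2786 cm³.
4.174 has 4 significant figures; 3.9 has 2.
Division/multiplication keeps the fewest: 2 significant figures.
Rounded: 16 cm³.

16 cm³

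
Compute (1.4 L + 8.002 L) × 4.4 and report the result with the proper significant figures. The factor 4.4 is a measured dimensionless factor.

1.4 L + 8.002 L = 9.402 L; the sum is limited to 1 decimal place (2 s.f.).
Carrying full precision, 9.402 × 4.4 = 41.3688 L; 4.4 has 2 s.f., so the result keeps min(2, 2) = 2 s.f.
Rounded to 2 significant figures: 41 L.

41 L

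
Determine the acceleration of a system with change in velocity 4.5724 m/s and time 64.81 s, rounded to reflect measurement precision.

acceleration = 4.5724 m/s ÷ 64.81 s = 0.0705508409196… m/s².
4.5724 has 5 significant figures; 64.81 has 4.
Division/multiplication keeps the fewest: 4 significant figures.
Rounded: 0.07055 m/s².

0.07055 m/s²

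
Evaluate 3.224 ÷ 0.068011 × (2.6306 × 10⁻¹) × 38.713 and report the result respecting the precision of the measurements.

482.8

3.224 ÷ 0.068011 × (2.6306 × 10⁻¹) × 38.713 = 482.755817422…
Multiplication/division keeps the fewest significant figures: 3.224 → 4 s.f., 0.068011 → 5 s.f., 2.6306 × 10⁻¹ → 5 s.f., 38.713 → 5 s.f.; limit is 4.
Rounded to 4 significant figures: 482.8.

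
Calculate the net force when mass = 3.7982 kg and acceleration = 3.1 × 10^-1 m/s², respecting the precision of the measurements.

net force = 3.7982 kg × 3.1 × 10^-1 m/s² = 1.177442 N.
3.7982 has 5 significant figures; 3.1 × 10^-1 has 2.
Division/multiplication keeps the fewest: 2 significant figures.
Rounded: 1.2 N.

1.2 N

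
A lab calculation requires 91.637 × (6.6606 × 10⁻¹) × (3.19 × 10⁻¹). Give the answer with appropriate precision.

19.5

91.637 × (6.6606 × 10⁻¹) × (3.19 × 10⁻¹) = 19.4704011302…
Multiplication/division keeps the fewest significant figures: 91.637 → 5 s.f., 6.6606 × 10⁻¹ → 5 s.f., 3.19 × 10⁻¹ → 3 s.f.; limit is 3.
Rounded to 3 significant figures: 19.5.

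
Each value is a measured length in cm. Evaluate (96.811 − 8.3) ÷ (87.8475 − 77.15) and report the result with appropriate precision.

8.27

96.811 − 8.3 = 88.511, limited to 1 d.p. → 3 s.f.; 87.8475 − 77.15 = 10.6975, limited to 2 d.p. → 4 s.f.
Carrying full precision, 88.511 ÷ 10.6975 = 8.27398924982…; keep min(3, 4) = 3 s.f.
Rounded to 3 significant figures: 8.27.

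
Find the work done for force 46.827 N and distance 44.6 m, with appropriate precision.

2.09 × 10^3 J

work done = 46.827 N × 44.6 m = 2088.4842 J.
46.827 has 5 significant figures; 44.6 has 3.
Division/multiplication keeps the fewest: 3 significant figures.
Rounded: 2.09 × 10^3 J.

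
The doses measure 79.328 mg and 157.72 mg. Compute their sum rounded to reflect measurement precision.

79.328 mg + 157.72 mg = 237.048 mg.
Addition/subtraction keeps the fewest decimal places: 79.328 → 3 decimal places, 157.72 → 2 decimal places; limit is 2.
Rounded to 2 decimal places: 237.05 mg.

237.05 mg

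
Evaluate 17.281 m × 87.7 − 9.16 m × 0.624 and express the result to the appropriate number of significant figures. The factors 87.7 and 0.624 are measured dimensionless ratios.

1.51 × 10^3 m

17.281 × 87.7 = 1515.5437 → 1.52 × 10^3 m (3 s.f., last digit at the 10^1 place).
9.16 × 0.624 = 5.71584 → 5.72 m (3 s.f., last digit at the 10^-2 place).
Difference: 1509.82786 m; keep the coarser place, 10^1.
Result: 1.51 × 10^3 m.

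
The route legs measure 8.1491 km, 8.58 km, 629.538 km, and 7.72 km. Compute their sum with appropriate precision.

653.99 km

8.1491 km + 8.58 km + 629.538 km + 7.72 km = 653.9871 km.
Addition/subtraction keeps the fewest decimal places: 8.1491 → 4 decimal places, 8.58 → 2 decimal places, 629.538 → 3 decimal places, 7.72 → 2 decimal places; limit is 2.
Rounded to 2 decimal places: 653.99 km.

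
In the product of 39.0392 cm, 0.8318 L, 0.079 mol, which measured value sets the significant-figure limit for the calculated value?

39.0392 cm → 6 s.f.; 0.8318 L → 4 s.f.; 0.079 mol → 2 s.f.
The fewest is 2 significant figures, from 0.079 mol.

0.079 mol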